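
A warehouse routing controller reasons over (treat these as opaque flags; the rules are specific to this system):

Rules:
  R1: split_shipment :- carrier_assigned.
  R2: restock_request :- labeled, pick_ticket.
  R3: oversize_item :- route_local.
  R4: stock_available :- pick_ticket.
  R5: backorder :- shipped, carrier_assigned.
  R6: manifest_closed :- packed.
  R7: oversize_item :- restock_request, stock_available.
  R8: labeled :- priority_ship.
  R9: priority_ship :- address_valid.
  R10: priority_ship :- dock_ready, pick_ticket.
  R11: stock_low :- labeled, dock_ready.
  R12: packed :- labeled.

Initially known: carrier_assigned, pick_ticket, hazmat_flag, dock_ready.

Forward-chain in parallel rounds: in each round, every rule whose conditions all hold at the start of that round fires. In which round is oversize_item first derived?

Round 1: R1 [split_shipment :- carrier_assigned.]; R4 [stock_available :- pick_ticket.]; R10 [priority_ship :- dock_ready, pick_ticket.]. New: split_shipment, stock_available, priority_ship.
Round 2: R8 [labeled :- priority_ship.]. New: labeled.
Round 3: R2 [restock_request :- labeled, pick_ticket.]; R11 [stock_low :- labeled, dock_ready.]; R12 [packed :- labeled.]. New: restock_request, stock_low, packed.
Round 4: R6 [manifest_closed :- packed.]; R7 [oversize_item :- restock_request, stock_available.]. New: manifest_closed, oversize_item.
oversize_item first appears in round 4.

4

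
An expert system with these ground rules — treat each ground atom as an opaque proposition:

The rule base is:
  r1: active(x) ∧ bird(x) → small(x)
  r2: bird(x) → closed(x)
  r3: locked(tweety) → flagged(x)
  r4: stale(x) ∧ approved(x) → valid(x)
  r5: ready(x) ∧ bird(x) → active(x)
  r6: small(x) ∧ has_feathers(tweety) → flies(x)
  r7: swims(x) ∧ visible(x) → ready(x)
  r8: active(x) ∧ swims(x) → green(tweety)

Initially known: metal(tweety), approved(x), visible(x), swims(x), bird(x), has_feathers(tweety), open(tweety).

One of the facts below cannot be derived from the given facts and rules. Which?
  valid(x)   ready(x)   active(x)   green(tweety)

Round 1 fires r2, r7, giving closed(x), ready(x).
Round 2 fires r5, giving active(x).
Round 3 fires r1, r8, giving small(x), green(tweety).
Round 4 fires r6, giving flies(x).
Derived: ready(x) (round 1), active(x) (round 2), green(tweety) (round 3). valid(x) never appears in any round.

valid(x)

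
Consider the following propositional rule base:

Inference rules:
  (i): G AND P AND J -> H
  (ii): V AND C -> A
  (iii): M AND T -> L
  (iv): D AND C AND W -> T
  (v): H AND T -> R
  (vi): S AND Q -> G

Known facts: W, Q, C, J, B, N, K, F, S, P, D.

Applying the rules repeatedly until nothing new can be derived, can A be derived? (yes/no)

no

[1] (iv) [D AND C AND W -> T]; (vi) [S AND Q -> G]. ⇒ new: T, G.
[2] (i) [G AND P AND J -> H]. ⇒ new: H.
[3] (v) [H AND T -> R]. ⇒ new: R.
Fixed point reached. A is concluded only by (ii); (ii) needs V (never derived).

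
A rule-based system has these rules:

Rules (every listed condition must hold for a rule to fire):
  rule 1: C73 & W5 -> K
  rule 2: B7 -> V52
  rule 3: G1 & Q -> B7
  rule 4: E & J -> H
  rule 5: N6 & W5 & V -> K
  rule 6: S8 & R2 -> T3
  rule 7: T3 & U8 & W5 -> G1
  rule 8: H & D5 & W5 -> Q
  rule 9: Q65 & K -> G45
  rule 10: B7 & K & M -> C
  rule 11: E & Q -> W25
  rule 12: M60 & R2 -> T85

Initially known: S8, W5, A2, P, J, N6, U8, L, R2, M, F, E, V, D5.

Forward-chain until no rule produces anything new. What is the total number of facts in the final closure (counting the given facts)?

23

Round 1: rule 4 [E & J -> H]; rule 5 [N6 & W5 & V -> K]; rule 6 [S8 & R2 -> T3]. Adds H, K, T3.
Round 2: rule 7 [T3 & U8 & W5 -> G1]; rule 8 [H & D5 & W5 -> Q]. Adds G1, Q.
Round 3: rule 3 [G1 & Q -> B7]; rule 11 [E & Q -> W25]. Adds B7, W25.
Round 4: rule 2 [B7 -> V52]; rule 10 [B7 & K & M -> C]. Adds V52, C.
Closure: {A2, B7, C, D5, E, F, G1, H, J, K, L, M, N6, P, Q, R2, S8, T3, U8, V, V52, W25, W5} — 23 facts.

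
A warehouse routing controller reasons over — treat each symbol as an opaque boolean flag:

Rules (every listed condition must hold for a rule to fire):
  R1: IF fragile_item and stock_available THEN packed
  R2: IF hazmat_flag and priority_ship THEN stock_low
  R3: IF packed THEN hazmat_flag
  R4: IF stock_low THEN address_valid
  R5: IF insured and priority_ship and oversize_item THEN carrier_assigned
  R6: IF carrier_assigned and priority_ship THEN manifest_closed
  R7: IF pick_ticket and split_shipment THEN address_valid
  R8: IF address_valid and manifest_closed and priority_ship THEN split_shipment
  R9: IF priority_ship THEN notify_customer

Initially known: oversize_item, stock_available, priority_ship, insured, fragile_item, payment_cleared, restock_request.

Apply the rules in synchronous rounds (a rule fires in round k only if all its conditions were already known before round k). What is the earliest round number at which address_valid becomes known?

4

Round 1 fires R1, R5, R9, giving packed, carrier_assigned, notify_customer.
Round 2 fires R3, R6, giving hazmat_flag, manifest_closed.
Round 3 fires R2, giving stock_low.
Round 4 fires R4, giving address_valid.
address_valid first appears in round 4.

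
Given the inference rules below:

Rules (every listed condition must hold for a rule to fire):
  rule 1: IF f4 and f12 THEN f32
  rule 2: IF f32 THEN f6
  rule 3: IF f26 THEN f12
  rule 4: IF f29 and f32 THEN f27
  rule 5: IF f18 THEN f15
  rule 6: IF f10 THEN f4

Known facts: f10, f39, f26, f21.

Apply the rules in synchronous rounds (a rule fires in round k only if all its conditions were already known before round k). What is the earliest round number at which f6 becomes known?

Round 1: rule 3 [IF f26 THEN f12]; rule 6 [IF f10 THEN f4]. New: f12, f4.
Round 2: rule 1 [IF f4 and f12 THEN f32]. New: f32.
Round 3: rule 2 [IF f32 THEN f6]. New: f6.
f6 first appears in round 3.

3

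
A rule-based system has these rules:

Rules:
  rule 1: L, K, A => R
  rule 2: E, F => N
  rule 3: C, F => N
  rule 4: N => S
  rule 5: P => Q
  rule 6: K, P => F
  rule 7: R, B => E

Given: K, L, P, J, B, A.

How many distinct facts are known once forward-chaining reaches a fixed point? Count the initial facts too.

Round 1: rule 1 [L, K, A => R]; rule 5 [P => Q]; rule 6 [K, P => F]. Adds R, Q, F.
Round 2: rule 7 [R, B => E]. Adds E.
Round 3: rule 2 [E, F => N]. Adds N.
Round 4: rule 4 [N => S]. Adds S.
Closure: {A, B, E, F, J, K, L, N, P, Q, R, S} — 12 facts.

12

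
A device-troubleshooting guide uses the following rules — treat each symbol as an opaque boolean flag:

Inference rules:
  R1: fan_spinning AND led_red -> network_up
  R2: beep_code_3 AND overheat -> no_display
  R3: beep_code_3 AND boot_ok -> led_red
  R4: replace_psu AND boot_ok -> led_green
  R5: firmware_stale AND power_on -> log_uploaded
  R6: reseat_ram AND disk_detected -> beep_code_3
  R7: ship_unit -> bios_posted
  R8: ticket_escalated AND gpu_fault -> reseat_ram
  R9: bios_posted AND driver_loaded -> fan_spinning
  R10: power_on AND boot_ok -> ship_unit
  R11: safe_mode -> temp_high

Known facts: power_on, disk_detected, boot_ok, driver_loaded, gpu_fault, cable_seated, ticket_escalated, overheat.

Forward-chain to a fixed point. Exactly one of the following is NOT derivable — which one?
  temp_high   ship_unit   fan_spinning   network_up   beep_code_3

temp_high

Round 1: R8 [ticket_escalated AND gpu_fault -> reseat_ram]; R10 [power_on AND boot_ok -> ship_unit]. Adds reseat_ram, ship_unit.
Round 2: R6 [reseat_ram AND disk_detected -> beep_code_3]; R7 [ship_unit -> bios_posted]. Adds beep_code_3, bios_posted.
Round 3: R2 [beep_code_3 AND overheat -> no_display]; R3 [beep_code_3 AND boot_ok -> led_red]; R9 [bios_posted AND driver_loaded -> fan_spinning]. Adds no_display, led_red, fan_spinning.
Round 4: R1 [fan_spinning AND led_red -> network_up]. Adds network_up.
Derived: beep_code_3 (round 2), network_up (round 4), ship_unit (round 1), fan_spinning (round 3). temp_high never appears in any round.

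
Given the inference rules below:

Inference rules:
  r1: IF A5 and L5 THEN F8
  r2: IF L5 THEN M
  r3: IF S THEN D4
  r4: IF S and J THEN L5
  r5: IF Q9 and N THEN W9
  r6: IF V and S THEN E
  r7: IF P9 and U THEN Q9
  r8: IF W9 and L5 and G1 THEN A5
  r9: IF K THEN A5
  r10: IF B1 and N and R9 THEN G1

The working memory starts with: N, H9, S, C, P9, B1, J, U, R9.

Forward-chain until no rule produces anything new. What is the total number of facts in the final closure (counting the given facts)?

Round 1 fires r3, r4, r7, r10, giving D4, L5, Q9, G1.
Round 2 fires r2, r5, giving M, W9.
Round 3 fires r8, giving A5.
Round 4 fires r1, giving F8.
Closure: {A5, B1, C, D4, F8, G1, H9, J, L5, M, N, P9, Q9, R9, S, U, W9} — 17 facts.

17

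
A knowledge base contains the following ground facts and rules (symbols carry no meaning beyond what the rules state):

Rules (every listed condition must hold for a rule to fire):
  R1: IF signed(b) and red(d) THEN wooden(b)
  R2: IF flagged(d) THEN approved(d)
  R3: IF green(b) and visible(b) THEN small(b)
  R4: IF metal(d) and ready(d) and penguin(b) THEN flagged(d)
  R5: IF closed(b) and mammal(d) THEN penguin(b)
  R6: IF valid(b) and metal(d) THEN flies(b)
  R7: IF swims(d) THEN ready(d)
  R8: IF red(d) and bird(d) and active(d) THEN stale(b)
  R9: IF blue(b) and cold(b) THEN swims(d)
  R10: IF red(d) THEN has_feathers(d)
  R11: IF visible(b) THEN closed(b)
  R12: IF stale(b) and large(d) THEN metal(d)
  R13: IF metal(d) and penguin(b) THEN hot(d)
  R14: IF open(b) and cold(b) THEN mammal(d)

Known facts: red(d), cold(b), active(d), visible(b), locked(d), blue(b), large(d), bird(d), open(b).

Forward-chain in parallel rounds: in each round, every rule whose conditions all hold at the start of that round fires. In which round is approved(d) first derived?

Round 1: R8 [IF red(d) and bird(d) and active(d) THEN stale(b)]; R9 [IF blue(b) and cold(b) THEN swims(d)]; R10 [IF red(d) THEN has_feathers(d)]; R11 [IF visible(b) THEN closed(b)]; R14 [IF open(b) and cold(b) THEN mammal(d)]. New: stale(b), swims(d), has_feathers(d), closed(b), mammal(d).
Round 2: R5 [IF closed(b) and mammal(d) THEN penguin(b)]; R7 [IF swims(d) THEN ready(d)]; R12 [IF stale(b) and large(d) THEN metal(d)]. New: penguin(b), ready(d), metal(d).
Round 3: R4 [IF metal(d) and ready(d) and penguin(b) THEN flagged(d)]; R13 [IF metal(d) and penguin(b) THEN hot(d)]. New: flagged(d), hot(d).
Round 4: R2 [IF flagged(d) THEN approved(d)]. New: approved(d).
approved(d) first appears in round 4.

4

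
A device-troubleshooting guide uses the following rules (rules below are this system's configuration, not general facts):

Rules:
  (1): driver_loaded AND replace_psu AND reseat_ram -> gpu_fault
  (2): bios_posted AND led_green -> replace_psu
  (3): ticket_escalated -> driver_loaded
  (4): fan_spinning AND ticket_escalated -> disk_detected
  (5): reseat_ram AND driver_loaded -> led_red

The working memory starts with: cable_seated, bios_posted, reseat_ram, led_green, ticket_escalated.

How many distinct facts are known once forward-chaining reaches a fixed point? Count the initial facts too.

Round 1 — (2), (3), derive replace_psu, driver_loaded.
Round 2 — (1), (5), derive gpu_fault, led_red.
Closure: {bios_posted, cable_seated, driver_loaded, gpu_fault, led_green, led_red, replace_psu, reseat_ram, ticket_escalated} — 9 facts.

9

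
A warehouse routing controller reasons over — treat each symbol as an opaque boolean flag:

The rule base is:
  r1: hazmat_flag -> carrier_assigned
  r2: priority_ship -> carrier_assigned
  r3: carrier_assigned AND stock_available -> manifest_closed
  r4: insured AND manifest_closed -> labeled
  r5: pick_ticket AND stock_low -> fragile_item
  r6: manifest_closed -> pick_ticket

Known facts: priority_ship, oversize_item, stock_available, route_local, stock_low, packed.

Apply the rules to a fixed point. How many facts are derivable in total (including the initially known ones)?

10

Round 1: r2 [priority_ship -> carrier_assigned]. Adds carrier_assigned.
Round 2: r3 [carrier_assigned AND stock_available -> manifest_closed]. Adds manifest_closed.
Round 3: r6 [manifest_closed -> pick_ticket]. Adds pick_ticket.
Round 4: r5 [pick_ticket AND stock_low -> fragile_item]. Adds fragile_item.
Closure: {carrier_assigned, fragile_item, manifest_closed, oversize_item, packed, pick_ticket, priority_ship, route_local, stock_available, stock_low} — 10 facts.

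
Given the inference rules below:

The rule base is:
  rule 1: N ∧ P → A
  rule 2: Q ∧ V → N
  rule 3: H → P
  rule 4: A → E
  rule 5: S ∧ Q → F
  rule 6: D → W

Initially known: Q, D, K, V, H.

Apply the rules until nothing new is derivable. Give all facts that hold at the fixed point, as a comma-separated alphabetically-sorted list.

A, D, E, H, K, N, P, Q, V, W

Round 1 fires rule 2, rule 3, rule 6, giving N, P, W.
Round 2 fires rule 1, giving A.
Round 3 fires rule 4, giving E.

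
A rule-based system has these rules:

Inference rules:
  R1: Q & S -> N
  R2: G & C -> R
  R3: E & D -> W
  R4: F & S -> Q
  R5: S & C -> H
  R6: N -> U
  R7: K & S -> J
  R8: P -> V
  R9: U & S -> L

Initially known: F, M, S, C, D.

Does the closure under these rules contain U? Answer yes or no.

yes

[1] R4 [F & S -> Q]; R5 [S & C -> H]. ⇒ new: Q, H.
[2] R1 [Q & S -> N]. ⇒ new: N.
[3] R6 [N -> U]. ⇒ new: U.
[4] R9 [U & S -> L]. ⇒ new: L.
U appears in round 3, so it is derivable.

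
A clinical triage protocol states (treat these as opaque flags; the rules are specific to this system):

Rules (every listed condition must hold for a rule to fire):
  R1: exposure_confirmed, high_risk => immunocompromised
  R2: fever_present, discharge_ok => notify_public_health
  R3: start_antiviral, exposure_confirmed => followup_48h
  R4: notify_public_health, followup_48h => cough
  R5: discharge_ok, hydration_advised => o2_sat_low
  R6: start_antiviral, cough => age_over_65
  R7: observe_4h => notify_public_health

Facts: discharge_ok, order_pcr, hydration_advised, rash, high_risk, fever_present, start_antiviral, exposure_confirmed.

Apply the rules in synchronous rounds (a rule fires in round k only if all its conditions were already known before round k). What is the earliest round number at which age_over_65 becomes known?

Round 1 — R1, R2, R3, R5, derive immunocompromised, notify_public_health, followup_48h, o2_sat_low.
Round 2 — R4, derive cough.
Round 3 — R6, derive age_over_65.
age_over_65 first appears in round 3.

3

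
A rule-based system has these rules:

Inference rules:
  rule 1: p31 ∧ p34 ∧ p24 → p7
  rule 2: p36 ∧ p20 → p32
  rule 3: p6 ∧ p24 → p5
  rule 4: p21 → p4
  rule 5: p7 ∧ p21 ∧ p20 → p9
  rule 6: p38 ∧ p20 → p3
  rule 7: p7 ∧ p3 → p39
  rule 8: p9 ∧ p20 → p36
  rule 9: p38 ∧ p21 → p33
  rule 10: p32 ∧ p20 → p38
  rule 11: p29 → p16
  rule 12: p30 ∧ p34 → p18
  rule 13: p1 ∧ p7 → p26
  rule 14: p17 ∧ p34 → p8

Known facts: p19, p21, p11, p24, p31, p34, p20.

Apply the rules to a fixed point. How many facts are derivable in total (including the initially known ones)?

16

Round 1: rule 1 [p31 ∧ p34 ∧ p24 → p7]; rule 4 [p21 → p4]. Adds p7, p4.
Round 2: rule 5 [p7 ∧ p21 ∧ p20 → p9]. Adds p9.
Round 3: rule 8 [p9 ∧ p20 → p36]. Adds p36.
Round 4: rule 2 [p36 ∧ p20 → p32]. Adds p32.
Round 5: rule 10 [p32 ∧ p20 → p38]. Adds p38.
Round 6: rule 6 [p38 ∧ p20 → p3]; rule 9 [p38 ∧ p21 → p33]. Adds p3, p33.
Round 7: rule 7 [p7 ∧ p3 → p39]. Adds p39.
Closure: {p11, p19, p20, p21, p24, p3, p31, p32, p33, p34, p36, p38, p39, p4, p7, p9} — 16 facts.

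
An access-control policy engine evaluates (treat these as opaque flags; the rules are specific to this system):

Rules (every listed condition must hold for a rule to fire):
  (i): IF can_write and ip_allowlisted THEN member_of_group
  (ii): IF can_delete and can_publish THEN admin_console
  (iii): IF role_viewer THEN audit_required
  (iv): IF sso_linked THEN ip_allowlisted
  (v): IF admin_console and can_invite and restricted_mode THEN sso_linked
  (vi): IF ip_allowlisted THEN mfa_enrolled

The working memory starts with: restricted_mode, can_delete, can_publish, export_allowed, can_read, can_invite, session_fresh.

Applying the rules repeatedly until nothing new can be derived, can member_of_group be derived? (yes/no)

Round 1 — (ii), derive admin_console.
Round 2 — (v), derive sso_linked.
Round 3 — (iv), derive ip_allowlisted.
Round 4 — (vi), derive mfa_enrolled.
Fixed point reached. member_of_group is concluded only by (i); (i) needs can_write (never derived).

no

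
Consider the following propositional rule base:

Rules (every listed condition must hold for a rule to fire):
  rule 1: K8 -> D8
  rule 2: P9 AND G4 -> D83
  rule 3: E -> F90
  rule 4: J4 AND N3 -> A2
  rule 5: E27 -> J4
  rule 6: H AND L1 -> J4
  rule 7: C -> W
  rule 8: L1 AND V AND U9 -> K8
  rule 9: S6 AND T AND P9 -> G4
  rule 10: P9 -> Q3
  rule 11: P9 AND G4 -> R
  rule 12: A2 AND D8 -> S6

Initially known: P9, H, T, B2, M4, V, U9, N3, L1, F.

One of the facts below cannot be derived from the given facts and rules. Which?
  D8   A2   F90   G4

[1] rule 6 [H AND L1 -> J4]; rule 8 [L1 AND V AND U9 -> K8]; rule 10 [P9 -> Q3]. ⇒ new: J4, K8, Q3.
[2] rule 1 [K8 -> D8]; rule 4 [J4 AND N3 -> A2]. ⇒ new: D8, A2.
[3] rule 12 [A2 AND D8 -> S6]. ⇒ new: S6.
[4] rule 9 [S6 AND T AND P9 -> G4]. ⇒ new: G4.
[5] rule 2 [P9 AND G4 -> D83]; rule 11 [P9 AND G4 -> R]. ⇒ new: D83, R.
Derived: D8 (round 2), A2 (round 2), G4 (round 4). F90 never appears in any round.

F90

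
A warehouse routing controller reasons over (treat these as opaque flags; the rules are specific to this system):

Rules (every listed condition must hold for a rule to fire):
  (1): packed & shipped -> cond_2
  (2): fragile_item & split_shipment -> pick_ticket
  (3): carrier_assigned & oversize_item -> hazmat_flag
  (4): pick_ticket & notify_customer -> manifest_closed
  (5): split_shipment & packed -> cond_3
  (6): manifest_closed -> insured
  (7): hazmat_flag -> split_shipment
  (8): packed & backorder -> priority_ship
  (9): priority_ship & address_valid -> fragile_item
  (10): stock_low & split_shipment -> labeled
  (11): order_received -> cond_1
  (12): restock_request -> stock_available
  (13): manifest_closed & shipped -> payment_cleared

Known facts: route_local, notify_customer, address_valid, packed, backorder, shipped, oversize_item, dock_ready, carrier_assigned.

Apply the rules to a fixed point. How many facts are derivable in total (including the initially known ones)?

[1] (1) [packed & shipped -> cond_2]; (3) [carrier_assigned & oversize_item -> hazmat_flag]; (8) [packed & backorder -> priority_ship]. ⇒ new: cond_2, hazmat_flag, priority_ship.
[2] (7) [hazmat_flag -> split_shipment]; (9) [priority_ship & address_valid -> fragile_item]. ⇒ new: split_shipment, fragile_item.
[3] (2) [fragile_item & split_shipment -> pick_ticket]; (5) [split_shipment & packed -> cond_3]. ⇒ new: pick_ticket, cond_3.
[4] (4) [pick_ticket & notify_customer -> manifest_closed]. ⇒ new: manifest_closed.
[5] (6) [manifest_closed -> insured]; (13) [manifest_closed & shipped -> payment_cleared]. ⇒ new: insured, payment_cleared.
Closure: {address_valid, backorder, carrier_assigned, cond_2, cond_3, dock_ready, fragile_item, hazmat_flag, insured, manifest_closed, notify_customer, oversize_item, packed, payment_cleared, pick_ticket, priority_ship, route_local, shipped, split_shipment} — 19 facts.

19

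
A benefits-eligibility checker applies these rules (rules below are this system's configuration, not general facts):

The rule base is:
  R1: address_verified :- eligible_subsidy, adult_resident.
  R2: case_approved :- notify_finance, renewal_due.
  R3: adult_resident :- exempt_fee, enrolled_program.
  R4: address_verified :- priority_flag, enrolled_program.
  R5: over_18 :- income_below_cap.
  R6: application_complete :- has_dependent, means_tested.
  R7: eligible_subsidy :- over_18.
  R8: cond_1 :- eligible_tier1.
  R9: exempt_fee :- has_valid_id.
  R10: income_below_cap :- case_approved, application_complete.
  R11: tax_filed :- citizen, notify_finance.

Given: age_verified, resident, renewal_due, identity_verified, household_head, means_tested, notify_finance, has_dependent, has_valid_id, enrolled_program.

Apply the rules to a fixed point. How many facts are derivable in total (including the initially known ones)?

18

Round 1 — R2, R6, R9, derive case_approved, application_complete, exempt_fee.
Round 2 — R3, R10, derive adult_resident, income_below_cap.
Round 3 — R5, derive over_18.
Round 4 — R7, derive eligible_subsidy.
Round 5 — R1, derive address_verified.
Closure: {address_verified, adult_resident, age_verified, application_complete, case_approved, eligible_subsidy, enrolled_program, exempt_fee, has_dependent, has_valid_id, household_head, identity_verified, income_below_cap, means_tested, notify_finance, over_18, renewal_due, resident} — 18 facts.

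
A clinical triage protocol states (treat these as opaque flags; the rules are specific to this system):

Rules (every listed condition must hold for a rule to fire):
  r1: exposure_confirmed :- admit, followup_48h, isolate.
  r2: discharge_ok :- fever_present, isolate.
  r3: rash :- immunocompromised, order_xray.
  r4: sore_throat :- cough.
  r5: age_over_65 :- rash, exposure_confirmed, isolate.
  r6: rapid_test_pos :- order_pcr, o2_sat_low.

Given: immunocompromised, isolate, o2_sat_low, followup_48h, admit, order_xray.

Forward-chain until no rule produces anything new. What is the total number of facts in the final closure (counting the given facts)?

Round 1: r1 [exposure_confirmed :- admit, followup_48h, isolate.]; r3 [rash :- immunocompromised, order_xray.]. Adds exposure_confirmed, rash.
Round 2: r5 [age_over_65 :- rash, exposure_confirmed, isolate.]. Adds age_over_65.
Closure: {admit, age_over_65, exposure_confirmed, followup_48h, immunocompromised, isolate, o2_sat_low, order_xray, rash} — 9 facts.

9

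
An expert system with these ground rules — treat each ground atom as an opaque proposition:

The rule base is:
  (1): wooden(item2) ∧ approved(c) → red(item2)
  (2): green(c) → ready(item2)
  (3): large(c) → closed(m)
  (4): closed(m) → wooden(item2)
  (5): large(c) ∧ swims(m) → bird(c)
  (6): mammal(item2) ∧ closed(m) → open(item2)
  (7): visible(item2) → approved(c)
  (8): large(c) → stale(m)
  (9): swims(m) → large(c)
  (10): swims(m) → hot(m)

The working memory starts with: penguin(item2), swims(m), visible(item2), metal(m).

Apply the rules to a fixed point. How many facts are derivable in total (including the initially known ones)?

12

[1] (7) [visible(item2) → approved(c)]; (9) [swims(m) → large(c)]; (10) [swims(m) → hot(m)]. ⇒ new: approved(c), large(c), hot(m).
[2] (3) [large(c) → closed(m)]; (5) [large(c) ∧ swims(m) → bird(c)]; (8) [large(c) → stale(m)]. ⇒ new: closed(m), bird(c), stale(m).
[3] (4) [closed(m) → wooden(item2)]. ⇒ new: wooden(item2).
[4] (1) [wooden(item2) ∧ approved(c) → red(item2)]. ⇒ new: red(item2).
Closure: {approved(c), bird(c), closed(m), hot(m), large(c), metal(m), penguin(item2), red(item2), stale(m), swims(m), visible(item2), wooden(item2)} — 12 facts.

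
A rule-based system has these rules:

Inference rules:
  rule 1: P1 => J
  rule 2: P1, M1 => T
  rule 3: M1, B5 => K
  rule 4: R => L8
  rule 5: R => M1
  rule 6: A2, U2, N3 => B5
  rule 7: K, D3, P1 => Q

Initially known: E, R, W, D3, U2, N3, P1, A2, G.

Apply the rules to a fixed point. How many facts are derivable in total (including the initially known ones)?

16

Round 1: rule 1 [P1 => J]; rule 4 [R => L8]; rule 5 [R => M1]; rule 6 [A2, U2, N3 => B5]. New: J, L8, M1, B5.
Round 2: rule 2 [P1, M1 => T]; rule 3 [M1, B5 => K]. New: T, K.
Round 3: rule 7 [K, D3, P1 => Q]. New: Q.
Closure: {A2, B5, D3, E, G, J, K, L8, M1, N3, P1, Q, R, T, U2, W} — 16 facts.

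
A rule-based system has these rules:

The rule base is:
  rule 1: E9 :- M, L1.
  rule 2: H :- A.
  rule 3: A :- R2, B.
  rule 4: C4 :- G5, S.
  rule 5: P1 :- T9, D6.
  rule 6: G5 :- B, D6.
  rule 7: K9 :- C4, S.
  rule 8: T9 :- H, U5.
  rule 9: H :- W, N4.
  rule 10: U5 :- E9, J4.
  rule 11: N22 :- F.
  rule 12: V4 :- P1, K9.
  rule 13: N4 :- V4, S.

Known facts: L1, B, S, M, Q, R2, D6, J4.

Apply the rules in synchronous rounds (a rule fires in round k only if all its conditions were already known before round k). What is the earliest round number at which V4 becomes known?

5

Round 1: rule 1 [E9 :- M, L1.]; rule 3 [A :- R2, B.]; rule 6 [G5 :- B, D6.]. Adds E9, A, G5.
Round 2: rule 2 [H :- A.]; rule 4 [C4 :- G5, S.]; rule 10 [U5 :- E9, J4.]. Adds H, C4, U5.
Round 3: rule 7 [K9 :- C4, S.]; rule 8 [T9 :- H, U5.]. Adds K9, T9.
Round 4: rule 5 [P1 :- T9, D6.]. Adds P1.
Round 5: rule 12 [V4 :- P1, K9.]. Adds V4.
V4 first appears in round 5.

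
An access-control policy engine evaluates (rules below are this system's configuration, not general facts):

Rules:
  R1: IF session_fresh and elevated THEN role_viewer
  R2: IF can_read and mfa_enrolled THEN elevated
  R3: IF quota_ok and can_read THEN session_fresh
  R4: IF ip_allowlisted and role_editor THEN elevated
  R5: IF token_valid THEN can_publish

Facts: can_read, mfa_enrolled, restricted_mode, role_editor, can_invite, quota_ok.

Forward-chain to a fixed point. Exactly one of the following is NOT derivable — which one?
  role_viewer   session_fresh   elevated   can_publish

can_publish

Round 1: R2 [IF can_read and mfa_enrolled THEN elevated]; R3 [IF quota_ok and can_read THEN session_fresh]. New: elevated, session_fresh.
Round 2: R1 [IF session_fresh and elevated THEN role_viewer]. New: role_viewer.
Derived: role_viewer (round 2), session_fresh (round 1), elevated (round 1). can_publish never appears in any round.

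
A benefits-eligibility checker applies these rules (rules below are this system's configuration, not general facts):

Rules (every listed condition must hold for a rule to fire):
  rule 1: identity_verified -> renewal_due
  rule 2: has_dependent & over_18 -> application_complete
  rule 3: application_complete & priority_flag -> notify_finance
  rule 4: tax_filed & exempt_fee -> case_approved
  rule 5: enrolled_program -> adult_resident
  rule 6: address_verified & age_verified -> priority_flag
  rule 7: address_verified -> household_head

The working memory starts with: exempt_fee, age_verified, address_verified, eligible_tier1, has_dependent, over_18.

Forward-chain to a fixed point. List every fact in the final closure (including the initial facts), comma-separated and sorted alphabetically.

Round 1: rule 2 [has_dependent & over_18 -> application_complete]; rule 6 [address_verified & age_verified -> priority_flag]; rule 7 [address_verified -> household_head]. New: application_complete, priority_flag, household_head.
Round 2: rule 3 [application_complete & priority_flag -> notify_finance]. New: notify_finance.

address_verified, age_verified, application_complete, eligible_tier1, exempt_fee, has_dependent, household_head, notify_finance, over_18, priority_flag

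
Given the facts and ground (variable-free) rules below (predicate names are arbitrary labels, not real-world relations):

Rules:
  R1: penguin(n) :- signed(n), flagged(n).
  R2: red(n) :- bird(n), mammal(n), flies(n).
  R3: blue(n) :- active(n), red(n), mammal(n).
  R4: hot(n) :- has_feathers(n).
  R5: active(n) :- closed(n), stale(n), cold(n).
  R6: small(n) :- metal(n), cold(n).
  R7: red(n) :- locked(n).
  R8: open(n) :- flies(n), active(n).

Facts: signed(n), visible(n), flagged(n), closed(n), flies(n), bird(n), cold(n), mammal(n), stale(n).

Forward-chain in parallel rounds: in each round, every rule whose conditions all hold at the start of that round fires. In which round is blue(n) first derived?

2

Round 1 — R1, R2, R5, derive penguin(n), red(n), active(n).
Round 2 — R3, R8, derive blue(n), open(n).
blue(n) first appears in round 2.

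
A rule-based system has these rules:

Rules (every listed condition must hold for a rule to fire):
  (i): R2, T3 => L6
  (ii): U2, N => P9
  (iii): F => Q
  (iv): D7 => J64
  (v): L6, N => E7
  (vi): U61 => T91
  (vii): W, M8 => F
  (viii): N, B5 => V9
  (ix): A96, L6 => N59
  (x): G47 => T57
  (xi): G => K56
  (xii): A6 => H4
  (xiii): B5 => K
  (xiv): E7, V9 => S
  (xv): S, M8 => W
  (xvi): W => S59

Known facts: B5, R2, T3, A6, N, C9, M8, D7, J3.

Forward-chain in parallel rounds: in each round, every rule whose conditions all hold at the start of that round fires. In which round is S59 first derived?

5

Round 1: (i) [R2, T3 => L6]; (iv) [D7 => J64]; (viii) [N, B5 => V9]; (xii) [A6 => H4]; (xiii) [B5 => K]. New: L6, J64, V9, H4, K.
Round 2: (v) [L6, N => E7]. New: E7.
Round 3: (xiv) [E7, V9 => S]. New: S.
Round 4: (xv) [S, M8 => W]. New: W.
Round 5: (vii) [W, M8 => F]; (xvi) [W => S59]. New: F, S59.
S59 first appears in round 5.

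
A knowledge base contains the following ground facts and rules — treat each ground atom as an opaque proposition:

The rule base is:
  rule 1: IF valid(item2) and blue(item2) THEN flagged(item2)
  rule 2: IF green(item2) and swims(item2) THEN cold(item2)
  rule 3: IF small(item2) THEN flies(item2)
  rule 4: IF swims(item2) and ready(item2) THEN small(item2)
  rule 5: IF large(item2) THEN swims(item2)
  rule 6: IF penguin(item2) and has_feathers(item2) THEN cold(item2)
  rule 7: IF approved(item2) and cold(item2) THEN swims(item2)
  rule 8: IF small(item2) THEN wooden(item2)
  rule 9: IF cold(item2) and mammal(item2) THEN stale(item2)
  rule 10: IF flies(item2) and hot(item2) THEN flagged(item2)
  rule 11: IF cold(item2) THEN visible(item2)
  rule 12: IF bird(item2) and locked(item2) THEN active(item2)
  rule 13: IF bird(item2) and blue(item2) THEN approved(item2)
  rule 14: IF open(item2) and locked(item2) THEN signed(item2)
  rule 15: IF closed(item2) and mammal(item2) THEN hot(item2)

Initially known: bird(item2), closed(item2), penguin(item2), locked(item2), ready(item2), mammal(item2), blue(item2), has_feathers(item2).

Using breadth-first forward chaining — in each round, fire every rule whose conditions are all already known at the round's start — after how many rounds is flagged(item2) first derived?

5

Round 1: rule 6 [IF penguin(item2) and has_feathers(item2) THEN cold(item2)]; rule 12 [IF bird(item2) and locked(item2) THEN active(item2)]; rule 13 [IF bird(item2) and blue(item2) THEN approved(item2)]; rule 15 [IF closed(item2) and mammal(item2) THEN hot(item2)]. New: cold(item2), active(item2), approved(item2), hot(item2).
Round 2: rule 7 [IF approved(item2) and cold(item2) THEN swims(item2)]; rule 9 [IF cold(item2) and mammal(item2) THEN stale(item2)]; rule 11 [IF cold(item2) THEN visible(item2)]. New: swims(item2), stale(item2), visible(item2).
Round 3: rule 4 [IF swims(item2) and ready(item2) THEN small(item2)]. New: small(item2).
Round 4: rule 3 [IF small(item2) THEN flies(item2)]; rule 8 [IF small(item2) THEN wooden(item2)]. New: flies(item2), wooden(item2).
Round 5: rule 10 [IF flies(item2) and hot(item2) THEN flagged(item2)]. New: flagged(item2).
flagged(item2) first appears in round 5.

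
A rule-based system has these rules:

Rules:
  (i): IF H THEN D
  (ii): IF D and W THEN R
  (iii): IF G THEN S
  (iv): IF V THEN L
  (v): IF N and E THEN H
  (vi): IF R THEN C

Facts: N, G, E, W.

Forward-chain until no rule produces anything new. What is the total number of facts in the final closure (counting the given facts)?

9

[1] (iii) [IF G THEN S]; (v) [IF N and E THEN H]. ⇒ new: S, H.
[2] (i) [IF H THEN D]. ⇒ new: D.
[3] (ii) [IF D and W THEN R]. ⇒ new: R.
[4] (vi) [IF R THEN C]. ⇒ new: C.
Closure: {C, D, E, G, H, N, R, S, W} — 9 facts.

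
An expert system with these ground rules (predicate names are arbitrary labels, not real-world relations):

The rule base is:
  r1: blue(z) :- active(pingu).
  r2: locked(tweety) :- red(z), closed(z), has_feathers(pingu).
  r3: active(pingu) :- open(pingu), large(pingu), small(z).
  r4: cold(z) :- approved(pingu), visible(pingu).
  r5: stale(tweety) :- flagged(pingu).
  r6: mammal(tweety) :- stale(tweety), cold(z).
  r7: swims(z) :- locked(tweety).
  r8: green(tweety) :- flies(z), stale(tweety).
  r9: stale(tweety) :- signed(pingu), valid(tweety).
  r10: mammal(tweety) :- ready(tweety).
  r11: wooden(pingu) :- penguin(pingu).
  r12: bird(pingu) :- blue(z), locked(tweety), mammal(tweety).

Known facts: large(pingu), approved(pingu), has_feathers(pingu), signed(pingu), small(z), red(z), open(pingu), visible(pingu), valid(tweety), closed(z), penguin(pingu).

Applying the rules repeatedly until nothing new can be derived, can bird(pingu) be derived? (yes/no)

Round 1 fires r2, r3, r4, r9, r11, giving locked(tweety), active(pingu), cold(z), stale(tweety), wooden(pingu).
Round 2 fires r1, r6, r7, giving blue(z), mammal(tweety), swims(z).
Round 3 fires r12, giving bird(pingu).
bird(pingu) appears in round 3, so it is derivable.

yes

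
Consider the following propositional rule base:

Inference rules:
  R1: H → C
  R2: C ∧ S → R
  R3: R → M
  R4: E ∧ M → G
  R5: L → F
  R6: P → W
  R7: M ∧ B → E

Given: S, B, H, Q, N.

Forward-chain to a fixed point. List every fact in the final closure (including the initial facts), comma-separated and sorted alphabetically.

B, C, E, G, H, M, N, Q, R, S

Round 1: R1 [H → C]. Adds C.
Round 2: R2 [C ∧ S → R]. Adds R.
Round 3: R3 [R → M]. Adds M.
Round 4: R7 [M ∧ B → E]. Adds E.
Round 5: R4 [E ∧ M → G]. Adds G.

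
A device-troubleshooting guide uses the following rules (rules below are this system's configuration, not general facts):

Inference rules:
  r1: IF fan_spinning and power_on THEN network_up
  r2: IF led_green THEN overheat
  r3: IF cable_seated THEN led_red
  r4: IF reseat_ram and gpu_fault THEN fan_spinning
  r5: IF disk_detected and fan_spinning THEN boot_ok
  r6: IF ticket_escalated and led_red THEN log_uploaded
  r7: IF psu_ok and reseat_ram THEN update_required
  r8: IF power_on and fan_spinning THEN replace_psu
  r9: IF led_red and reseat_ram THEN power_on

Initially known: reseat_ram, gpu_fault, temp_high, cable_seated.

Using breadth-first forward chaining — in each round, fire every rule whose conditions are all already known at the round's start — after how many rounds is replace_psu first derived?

3

Round 1 — r3, r4, derive led_red, fan_spinning.
Round 2 — r9, derive power_on.
Round 3 — r1, r8, derive network_up, replace_psu.
replace_psu first appears in round 3.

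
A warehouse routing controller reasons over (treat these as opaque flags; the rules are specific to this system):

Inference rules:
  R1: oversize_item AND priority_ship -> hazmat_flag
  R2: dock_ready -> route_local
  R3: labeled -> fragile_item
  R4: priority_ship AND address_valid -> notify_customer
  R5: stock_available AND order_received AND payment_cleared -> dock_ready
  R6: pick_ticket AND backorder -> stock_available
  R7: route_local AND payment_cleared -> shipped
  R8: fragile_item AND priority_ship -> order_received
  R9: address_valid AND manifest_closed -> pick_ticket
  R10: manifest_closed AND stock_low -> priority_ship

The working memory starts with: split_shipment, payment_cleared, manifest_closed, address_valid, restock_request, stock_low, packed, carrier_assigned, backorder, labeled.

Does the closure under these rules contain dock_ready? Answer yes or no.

yes

Round 1 — R3, R9, R10, derive fragile_item, pick_ticket, priority_ship.
Round 2 — R4, R6, R8, derive notify_customer, stock_available, order_received.
Round 3 — R5, derive dock_ready.
Round 4 — R2, derive route_local.
Round 5 — R7, derive shipped.
dock_ready appears in round 3, so it is derivable.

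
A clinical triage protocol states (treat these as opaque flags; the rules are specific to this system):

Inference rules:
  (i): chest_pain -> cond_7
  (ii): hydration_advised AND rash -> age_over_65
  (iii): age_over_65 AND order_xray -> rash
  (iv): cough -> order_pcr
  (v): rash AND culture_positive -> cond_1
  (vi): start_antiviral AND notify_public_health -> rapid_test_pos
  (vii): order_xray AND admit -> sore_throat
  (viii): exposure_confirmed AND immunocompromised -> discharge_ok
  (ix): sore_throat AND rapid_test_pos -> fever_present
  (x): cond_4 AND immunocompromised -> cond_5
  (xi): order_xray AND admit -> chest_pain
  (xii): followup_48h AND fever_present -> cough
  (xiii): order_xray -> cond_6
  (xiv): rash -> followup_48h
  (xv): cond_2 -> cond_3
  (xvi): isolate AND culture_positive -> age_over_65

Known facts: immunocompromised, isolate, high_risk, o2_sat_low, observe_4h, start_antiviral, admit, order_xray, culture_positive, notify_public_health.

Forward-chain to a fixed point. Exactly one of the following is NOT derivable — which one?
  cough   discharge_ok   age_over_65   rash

Round 1: (vi) [start_antiviral AND notify_public_health -> rapid_test_pos]; (vii) [order_xray AND admit -> sore_throat]; (xi) [order_xray AND admit -> chest_pain]; (xiii) [order_xray -> cond_6]; (xvi) [isolate AND culture_positive -> age_over_65]. New: rapid_test_pos, sore_throat, chest_pain, cond_6, age_over_65.
Round 2: (i) [chest_pain -> cond_7]; (iii) [age_over_65 AND order_xray -> rash]; (ix) [sore_throat AND rapid_test_pos -> fever_present]. New: cond_7, rash, fever_present.
Round 3: (v) [rash AND culture_positive -> cond_1]; (xiv) [rash -> followup_48h]. New: cond_1, followup_48h.
Round 4: (xii) [followup_48h AND fever_present -> cough]. New: cough.
Round 5: (iv) [cough -> order_pcr]. New: order_pcr.
Derived: age_over_65 (round 1), rash (round 2), cough (round 4). discharge_ok never appears in any round.

discharge_ok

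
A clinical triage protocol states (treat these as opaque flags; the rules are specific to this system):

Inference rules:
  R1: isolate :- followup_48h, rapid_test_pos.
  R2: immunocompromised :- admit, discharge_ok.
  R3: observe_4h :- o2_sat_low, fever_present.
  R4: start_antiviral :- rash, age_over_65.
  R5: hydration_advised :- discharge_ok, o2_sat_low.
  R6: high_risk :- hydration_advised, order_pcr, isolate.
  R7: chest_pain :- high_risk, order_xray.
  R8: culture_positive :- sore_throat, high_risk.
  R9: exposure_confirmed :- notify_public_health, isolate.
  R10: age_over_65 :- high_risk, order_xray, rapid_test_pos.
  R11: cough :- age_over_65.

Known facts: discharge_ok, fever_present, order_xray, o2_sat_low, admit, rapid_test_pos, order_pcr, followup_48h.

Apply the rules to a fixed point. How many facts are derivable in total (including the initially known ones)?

16

Round 1 fires R1, R2, R3, R5, giving isolate, immunocompromised, observe_4h, hydration_advised.
Round 2 fires R6, giving high_risk.
Round 3 fires R7, R10, giving chest_pain, age_over_65.
Round 4 fires R11, giving cough.
Closure: {admit, age_over_65, chest_pain, cough, discharge_ok, fever_present, followup_48h, high_risk, hydration_advised, immunocompromised, isolate, o2_sat_low, observe_4h, order_pcr, order_xray, rapid_test_pos} — 16 facts.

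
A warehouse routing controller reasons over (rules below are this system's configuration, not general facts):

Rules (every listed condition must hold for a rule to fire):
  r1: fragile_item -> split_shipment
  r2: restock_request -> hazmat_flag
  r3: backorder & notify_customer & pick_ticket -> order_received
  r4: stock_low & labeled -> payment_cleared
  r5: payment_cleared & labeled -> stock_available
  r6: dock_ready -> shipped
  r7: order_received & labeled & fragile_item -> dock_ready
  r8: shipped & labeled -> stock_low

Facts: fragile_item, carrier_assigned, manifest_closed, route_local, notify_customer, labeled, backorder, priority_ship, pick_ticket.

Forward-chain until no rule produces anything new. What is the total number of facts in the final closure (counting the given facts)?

Round 1 — r1, r3, derive split_shipment, order_received.
Round 2 — r7, derive dock_ready.
Round 3 — r6, derive shipped.
Round 4 — r8, derive stock_low.
Round 5 — r4, derive payment_cleared.
Round 6 — r5, derive stock_available.
Closure: {backorder, carrier_assigned, dock_ready, fragile_item, labeled, manifest_closed, notify_customer, order_received, payment_cleared, pick_ticket, priority_ship, route_local, shipped, split_shipment, stock_available, stock_low} — 16 facts.

16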